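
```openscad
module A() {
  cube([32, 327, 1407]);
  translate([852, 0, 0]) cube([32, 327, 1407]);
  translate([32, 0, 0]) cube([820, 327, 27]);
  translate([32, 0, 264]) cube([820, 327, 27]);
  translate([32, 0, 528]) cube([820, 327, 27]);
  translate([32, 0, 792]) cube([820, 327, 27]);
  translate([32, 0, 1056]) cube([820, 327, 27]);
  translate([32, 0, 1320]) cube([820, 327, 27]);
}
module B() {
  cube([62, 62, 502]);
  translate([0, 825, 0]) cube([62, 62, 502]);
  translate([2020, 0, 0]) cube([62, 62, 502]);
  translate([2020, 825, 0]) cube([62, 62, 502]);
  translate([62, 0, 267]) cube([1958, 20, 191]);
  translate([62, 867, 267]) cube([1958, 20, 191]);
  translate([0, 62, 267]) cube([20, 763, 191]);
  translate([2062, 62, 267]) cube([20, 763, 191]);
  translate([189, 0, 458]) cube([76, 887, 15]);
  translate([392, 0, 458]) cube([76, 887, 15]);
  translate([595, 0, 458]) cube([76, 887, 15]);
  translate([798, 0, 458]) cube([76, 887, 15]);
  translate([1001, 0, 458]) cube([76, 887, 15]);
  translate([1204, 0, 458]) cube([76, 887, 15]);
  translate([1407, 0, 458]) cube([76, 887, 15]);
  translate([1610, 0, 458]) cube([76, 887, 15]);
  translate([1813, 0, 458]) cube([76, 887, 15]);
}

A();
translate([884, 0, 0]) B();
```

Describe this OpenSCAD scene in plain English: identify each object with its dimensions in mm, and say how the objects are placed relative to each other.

A is an open bookshelf. Two side panels, each 32 mm thick, 327 mm deep and 1407 mm tall, stand 884 mm apart (outside-to-outside). Between them sit 6 shelves, each 27 mm thick and 327 mm deep, spanning the full gap between the sides. The bottom shelf rests on the floor (its underside at z = 0) and the clear gap between one shelf's top and the next shelf's underside is 237 mm.

B is a bed frame 2082 mm long (x) by 887 mm wide (y). Four 62×62 mm corner posts, 502 mm tall, at the corners of the footprint. Four rails of 20 mm thickness and 191 mm height run between adjacent posts with their undersides at z = 267 mm, their outer faces flush with the outside of the frame (the two x-running rails run between the posts' inner faces; the two y-running rails run between the posts' inner faces). 9 slats, each 76 mm wide (x) and 15 mm thick, lie across the top of the two x-running rails, running the full 887 mm width of the frame in y; the slats are evenly spaced along x between the inner faces of the end posts with equal gaps (rounded down to the nearest mm) at the −x end and between each pair — any rounding remainder accumulates at the +x end.

The bed frame is against the bookshelf's +x side, with their −y faces flush.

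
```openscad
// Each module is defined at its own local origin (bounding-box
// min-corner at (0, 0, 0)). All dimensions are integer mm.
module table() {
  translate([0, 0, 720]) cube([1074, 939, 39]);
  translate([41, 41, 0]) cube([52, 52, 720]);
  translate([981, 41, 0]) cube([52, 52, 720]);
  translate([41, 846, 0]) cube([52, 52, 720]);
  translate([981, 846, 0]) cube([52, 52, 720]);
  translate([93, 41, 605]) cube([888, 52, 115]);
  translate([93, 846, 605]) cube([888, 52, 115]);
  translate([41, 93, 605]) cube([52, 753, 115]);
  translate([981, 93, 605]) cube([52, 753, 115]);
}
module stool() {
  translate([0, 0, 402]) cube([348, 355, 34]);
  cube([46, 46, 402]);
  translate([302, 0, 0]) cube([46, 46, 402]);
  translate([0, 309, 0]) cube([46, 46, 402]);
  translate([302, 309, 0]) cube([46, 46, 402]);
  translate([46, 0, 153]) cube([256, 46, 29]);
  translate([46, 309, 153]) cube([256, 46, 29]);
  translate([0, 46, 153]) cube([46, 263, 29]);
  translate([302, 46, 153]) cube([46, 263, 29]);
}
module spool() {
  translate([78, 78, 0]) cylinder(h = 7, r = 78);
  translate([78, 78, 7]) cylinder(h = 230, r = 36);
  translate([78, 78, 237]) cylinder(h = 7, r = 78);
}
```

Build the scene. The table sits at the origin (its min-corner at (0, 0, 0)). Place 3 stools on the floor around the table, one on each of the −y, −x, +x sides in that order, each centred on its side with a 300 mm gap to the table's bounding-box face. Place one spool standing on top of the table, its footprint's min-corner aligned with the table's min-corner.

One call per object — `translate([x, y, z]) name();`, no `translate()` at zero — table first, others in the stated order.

table();
translate([363, -655, 0]) stool();
translate([-648, 292, 0]) stool();
translate([1374, 292, 0]) stool();
translate([0, 0, 759]) spool();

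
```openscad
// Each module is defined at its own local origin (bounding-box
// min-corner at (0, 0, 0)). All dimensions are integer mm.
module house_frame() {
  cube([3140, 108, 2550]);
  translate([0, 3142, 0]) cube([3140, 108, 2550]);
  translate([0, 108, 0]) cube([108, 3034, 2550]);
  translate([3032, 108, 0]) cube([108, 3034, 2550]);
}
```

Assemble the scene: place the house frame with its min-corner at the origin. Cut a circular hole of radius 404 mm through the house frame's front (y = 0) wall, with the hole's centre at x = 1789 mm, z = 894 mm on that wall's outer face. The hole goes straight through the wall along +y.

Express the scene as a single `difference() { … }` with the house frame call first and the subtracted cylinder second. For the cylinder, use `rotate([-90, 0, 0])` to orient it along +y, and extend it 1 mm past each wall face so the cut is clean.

difference() {
  house_frame();
  translate([1789, -1, 894]) rotate([-90, 0, 0]) cylinder(h = 110, r = 404);
}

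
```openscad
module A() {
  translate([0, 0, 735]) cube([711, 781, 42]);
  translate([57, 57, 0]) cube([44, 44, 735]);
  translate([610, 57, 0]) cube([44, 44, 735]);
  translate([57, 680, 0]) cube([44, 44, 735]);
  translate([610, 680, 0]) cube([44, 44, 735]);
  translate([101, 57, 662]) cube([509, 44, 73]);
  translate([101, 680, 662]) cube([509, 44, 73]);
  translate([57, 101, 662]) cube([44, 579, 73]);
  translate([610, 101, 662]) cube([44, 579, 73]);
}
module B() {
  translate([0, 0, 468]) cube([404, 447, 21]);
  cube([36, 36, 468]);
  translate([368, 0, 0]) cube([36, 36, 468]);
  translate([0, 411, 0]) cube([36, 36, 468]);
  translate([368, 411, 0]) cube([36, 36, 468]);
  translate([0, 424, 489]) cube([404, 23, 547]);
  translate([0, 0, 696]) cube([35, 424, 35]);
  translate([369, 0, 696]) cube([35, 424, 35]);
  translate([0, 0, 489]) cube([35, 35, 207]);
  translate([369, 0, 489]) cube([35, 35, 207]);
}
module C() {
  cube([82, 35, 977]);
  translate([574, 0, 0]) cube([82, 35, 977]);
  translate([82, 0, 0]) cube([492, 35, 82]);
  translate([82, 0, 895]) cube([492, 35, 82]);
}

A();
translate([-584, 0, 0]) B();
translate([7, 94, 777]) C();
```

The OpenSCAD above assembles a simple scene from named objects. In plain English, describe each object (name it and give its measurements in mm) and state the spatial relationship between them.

A is a rectangular dining table. The top is 711×781×42 mm with its upper surface at z = 777 mm. It stands on four 44×44 mm square legs, each inset 57 mm from the nearest pair of top edges, running from the floor to the underside of the top. Four apron rails, 44 mm thick and 73 mm tall, run between adjacent legs with their top edges flush with the underside of the top and their outer faces flush with the legs' outer faces.

B is a chair: 404×447 mm seat, 21 mm thick, top at z = 489 mm, on four 36 mm square corner legs flush with the seat edges. A 23 mm thick backrest slab spans the full seat width, extending 547 mm above the seat top, its back face flush with the seat's +y edge. Two armrests of 35×35 mm section run along each side from the seat's front edge to the front of the backrest, top faces 242 mm above the seat top and outer faces flush with the seat's x-edges; a 35×35 mm post under the front of each armrest stands on the seat at the front corner.

C is a rectangular picture frame lying in the x–z plane (depth along y). The opening is 492 mm wide (x) by 813 mm tall (z), surrounded by a border 82 mm wide on all four sides. The frame is 35 mm deep and is made of two full-height vertical stiles with two horizontal rails fitted between them.

The chair is on the floor beside the table on its −x side. The picture frame is on top of the table.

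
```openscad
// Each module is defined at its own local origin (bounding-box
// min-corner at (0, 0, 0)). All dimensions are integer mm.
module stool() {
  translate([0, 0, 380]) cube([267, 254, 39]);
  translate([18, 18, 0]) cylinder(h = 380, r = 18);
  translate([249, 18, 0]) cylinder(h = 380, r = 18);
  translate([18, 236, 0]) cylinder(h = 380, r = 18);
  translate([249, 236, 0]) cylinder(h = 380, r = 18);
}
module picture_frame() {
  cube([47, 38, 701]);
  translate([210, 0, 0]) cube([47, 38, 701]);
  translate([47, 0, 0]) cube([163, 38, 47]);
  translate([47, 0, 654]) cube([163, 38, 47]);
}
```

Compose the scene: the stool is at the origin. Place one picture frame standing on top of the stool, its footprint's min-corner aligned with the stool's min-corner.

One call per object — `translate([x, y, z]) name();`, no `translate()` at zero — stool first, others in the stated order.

stool();
translate([0, 0, 419]) picture_frame();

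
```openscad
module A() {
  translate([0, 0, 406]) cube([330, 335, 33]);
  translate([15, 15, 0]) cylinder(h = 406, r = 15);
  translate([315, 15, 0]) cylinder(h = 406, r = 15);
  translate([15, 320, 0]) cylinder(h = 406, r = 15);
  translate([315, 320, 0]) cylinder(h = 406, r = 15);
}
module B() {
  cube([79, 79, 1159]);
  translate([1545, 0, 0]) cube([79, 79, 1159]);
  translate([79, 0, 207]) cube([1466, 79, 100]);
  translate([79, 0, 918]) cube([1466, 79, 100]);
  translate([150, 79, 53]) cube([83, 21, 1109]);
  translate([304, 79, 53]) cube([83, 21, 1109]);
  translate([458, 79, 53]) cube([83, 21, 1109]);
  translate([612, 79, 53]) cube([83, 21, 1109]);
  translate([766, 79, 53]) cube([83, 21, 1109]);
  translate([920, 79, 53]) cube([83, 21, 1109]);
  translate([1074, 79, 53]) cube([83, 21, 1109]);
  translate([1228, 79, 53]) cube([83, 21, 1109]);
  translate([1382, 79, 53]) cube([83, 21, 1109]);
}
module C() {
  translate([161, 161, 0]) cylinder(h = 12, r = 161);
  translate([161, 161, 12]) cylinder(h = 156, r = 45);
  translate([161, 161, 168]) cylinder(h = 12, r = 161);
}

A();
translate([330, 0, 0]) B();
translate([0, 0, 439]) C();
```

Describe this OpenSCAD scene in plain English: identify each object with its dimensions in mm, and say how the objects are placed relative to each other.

A is a four-legged stool. The seat is 330×335 mm, 33 mm thick, top at z = 439 mm. It stands on four round legs, each 30 mm in diameter, from z = 0 to the seat underside, each leg's axis is inset half a diameter from the nearest pair of seat edges (so the leg's bounding box is flush with the corner).

B is a fence section. Two 79×79 mm posts, 1159 mm tall, stand on the floor with a clear span of 1466 mm between their inner faces. Two horizontal rails of 79×100 mm section span the gap between the posts with their undersides at z = 207 mm and z = 918 mm, flush with the posts' −y face. 9 pickets, each 83 mm wide, 21 mm thick and 1109 mm tall, are fixed to the +y face of the rails with their bottoms at z = 53 mm, evenly spaced across the span with equal gaps (rounded down to the nearest mm) at the −x end and between each pair — any rounding remainder accumulates at the +x end.

C is a spool: two coaxial disc flanges of radius 161 mm and thickness 12 mm, joined by a core cylinder of radius 45 mm and height 156 mm. The lower flange rests on z = 0 and the three cylinders share a vertical axis.

The fence section is against the stool's +x side, with their −y faces flush. The spool is on top of the stool.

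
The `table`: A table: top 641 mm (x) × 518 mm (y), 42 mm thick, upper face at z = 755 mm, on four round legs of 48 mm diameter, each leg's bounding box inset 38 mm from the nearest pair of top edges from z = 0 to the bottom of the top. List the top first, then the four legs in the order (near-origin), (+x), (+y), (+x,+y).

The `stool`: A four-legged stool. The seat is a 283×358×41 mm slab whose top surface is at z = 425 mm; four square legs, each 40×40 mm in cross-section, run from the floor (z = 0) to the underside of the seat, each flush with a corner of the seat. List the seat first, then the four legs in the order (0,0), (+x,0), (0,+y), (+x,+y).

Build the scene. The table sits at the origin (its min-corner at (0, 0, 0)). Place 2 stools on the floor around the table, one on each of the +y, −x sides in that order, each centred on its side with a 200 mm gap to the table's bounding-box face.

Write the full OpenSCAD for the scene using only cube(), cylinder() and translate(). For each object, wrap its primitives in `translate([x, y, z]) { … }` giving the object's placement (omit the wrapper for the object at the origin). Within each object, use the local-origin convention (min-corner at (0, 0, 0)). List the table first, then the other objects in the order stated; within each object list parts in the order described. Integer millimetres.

translate([0, 0, 713]) cube([641, 518, 42]);
translate([62, 62, 0]) cylinder(h = 713, r = 24);
translate([579, 62, 0]) cylinder(h = 713, r = 24);
translate([62, 456, 0]) cylinder(h = 713, r = 24);
translate([579, 456, 0]) cylinder(h = 713, r = 24);
translate([179, 718, 0]) {
  translate([0, 0, 384]) cube([283, 358, 41]);
  cube([40, 40, 384]);
  translate([243, 0, 0]) cube([40, 40, 384]);
  translate([0, 318, 0]) cube([40, 40, 384]);
  translate([243, 318, 0]) cube([40, 40, 384]);
}
translate([-483, 80, 0]) {
  translate([0, 0, 384]) cube([283, 358, 41]);
  cube([40, 40, 384]);
  translate([243, 0, 0]) cube([40, 40, 384]);
  translate([0, 318, 0]) cube([40, 40, 384]);
  translate([243, 318, 0]) cube([40, 40, 384]);
}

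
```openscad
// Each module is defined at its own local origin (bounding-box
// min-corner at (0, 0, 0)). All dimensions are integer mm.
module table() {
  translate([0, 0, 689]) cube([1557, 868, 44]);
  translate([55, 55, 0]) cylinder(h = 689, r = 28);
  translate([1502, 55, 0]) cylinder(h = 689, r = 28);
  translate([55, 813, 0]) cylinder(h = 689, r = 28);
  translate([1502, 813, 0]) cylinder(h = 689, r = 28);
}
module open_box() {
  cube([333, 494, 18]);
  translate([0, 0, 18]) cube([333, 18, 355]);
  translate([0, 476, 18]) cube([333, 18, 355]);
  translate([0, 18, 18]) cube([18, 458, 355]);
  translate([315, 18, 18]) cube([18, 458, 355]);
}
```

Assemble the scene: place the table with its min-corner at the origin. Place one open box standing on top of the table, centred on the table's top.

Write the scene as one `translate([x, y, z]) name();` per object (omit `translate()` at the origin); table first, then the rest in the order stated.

table();
translate([612, 187, 733]) open_box();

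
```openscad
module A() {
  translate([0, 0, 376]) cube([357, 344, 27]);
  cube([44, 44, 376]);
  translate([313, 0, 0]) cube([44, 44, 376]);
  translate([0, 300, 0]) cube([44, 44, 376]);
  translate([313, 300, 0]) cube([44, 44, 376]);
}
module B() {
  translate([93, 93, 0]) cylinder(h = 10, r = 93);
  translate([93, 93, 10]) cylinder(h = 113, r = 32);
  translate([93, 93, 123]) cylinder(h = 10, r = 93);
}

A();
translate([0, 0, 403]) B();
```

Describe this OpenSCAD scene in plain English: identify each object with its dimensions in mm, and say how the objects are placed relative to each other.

A is a four-legged stool. The seat is 357×344 mm, 27 mm thick, top at z = 403 mm. It stands on four square legs, each 44×44 mm in cross-section, from z = 0 to the seat underside, each flush with a corner of the seat.

B is a spool: two coaxial disc flanges of radius 93 mm and thickness 10 mm, joined by a core cylinder of radius 32 mm and height 113 mm. The lower flange rests on z = 0 and the three cylinders share a vertical axis.

The spool is on top of the stool.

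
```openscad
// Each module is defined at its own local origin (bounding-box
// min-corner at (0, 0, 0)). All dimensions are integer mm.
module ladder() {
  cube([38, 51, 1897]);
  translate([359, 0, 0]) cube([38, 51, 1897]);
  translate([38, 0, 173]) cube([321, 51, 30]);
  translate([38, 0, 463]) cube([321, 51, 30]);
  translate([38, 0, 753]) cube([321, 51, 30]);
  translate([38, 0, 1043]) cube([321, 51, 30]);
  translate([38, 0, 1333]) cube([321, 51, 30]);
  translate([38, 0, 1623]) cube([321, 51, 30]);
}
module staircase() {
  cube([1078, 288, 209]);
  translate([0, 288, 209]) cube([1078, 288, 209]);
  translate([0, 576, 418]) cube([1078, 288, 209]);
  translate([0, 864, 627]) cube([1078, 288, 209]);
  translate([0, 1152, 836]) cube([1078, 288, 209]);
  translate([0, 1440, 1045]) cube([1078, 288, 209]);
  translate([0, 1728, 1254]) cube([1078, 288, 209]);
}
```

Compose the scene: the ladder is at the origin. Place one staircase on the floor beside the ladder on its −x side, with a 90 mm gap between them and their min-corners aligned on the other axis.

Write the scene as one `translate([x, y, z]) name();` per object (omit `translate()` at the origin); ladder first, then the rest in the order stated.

ladder();
translate([-1168, 0, 0]) staircase();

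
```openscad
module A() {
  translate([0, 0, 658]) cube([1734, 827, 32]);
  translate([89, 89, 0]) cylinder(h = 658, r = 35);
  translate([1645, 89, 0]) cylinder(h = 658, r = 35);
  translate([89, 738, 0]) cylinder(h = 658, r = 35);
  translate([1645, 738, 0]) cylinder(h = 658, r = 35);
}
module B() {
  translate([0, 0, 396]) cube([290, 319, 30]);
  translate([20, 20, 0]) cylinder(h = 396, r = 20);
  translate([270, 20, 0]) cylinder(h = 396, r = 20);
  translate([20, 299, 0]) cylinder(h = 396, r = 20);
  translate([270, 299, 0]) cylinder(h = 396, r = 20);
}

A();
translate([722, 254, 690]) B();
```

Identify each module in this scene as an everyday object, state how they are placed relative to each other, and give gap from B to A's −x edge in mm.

A is a table. B is a stool. The stool is on top of the table, centred. The gap from the stool to the table's −x edge is 722 mm.

The stool's min-x is at 722; the table's min-x is 0; gap = 722 mm.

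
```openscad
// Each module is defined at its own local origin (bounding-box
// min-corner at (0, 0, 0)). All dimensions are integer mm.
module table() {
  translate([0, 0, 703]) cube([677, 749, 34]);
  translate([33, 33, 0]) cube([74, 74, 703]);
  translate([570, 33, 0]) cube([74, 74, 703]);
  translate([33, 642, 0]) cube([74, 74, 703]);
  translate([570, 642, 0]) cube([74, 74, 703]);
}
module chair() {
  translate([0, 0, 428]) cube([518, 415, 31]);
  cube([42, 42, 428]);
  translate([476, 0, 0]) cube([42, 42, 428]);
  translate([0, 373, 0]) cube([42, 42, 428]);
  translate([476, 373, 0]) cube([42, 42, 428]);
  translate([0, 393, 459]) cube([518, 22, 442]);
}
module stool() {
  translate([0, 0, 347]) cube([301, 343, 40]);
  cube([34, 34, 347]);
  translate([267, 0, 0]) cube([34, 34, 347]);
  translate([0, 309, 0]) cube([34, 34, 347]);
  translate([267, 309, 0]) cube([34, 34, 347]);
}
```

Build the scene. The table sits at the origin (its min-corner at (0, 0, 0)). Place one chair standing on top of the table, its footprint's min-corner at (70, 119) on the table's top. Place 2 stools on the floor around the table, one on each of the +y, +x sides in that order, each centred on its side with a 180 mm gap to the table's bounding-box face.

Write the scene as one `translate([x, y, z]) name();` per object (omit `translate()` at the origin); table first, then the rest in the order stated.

table();
translate([70, 119, 737]) chair();
translate([188, 929, 0]) stool();
translate([857, 203, 0]) stool();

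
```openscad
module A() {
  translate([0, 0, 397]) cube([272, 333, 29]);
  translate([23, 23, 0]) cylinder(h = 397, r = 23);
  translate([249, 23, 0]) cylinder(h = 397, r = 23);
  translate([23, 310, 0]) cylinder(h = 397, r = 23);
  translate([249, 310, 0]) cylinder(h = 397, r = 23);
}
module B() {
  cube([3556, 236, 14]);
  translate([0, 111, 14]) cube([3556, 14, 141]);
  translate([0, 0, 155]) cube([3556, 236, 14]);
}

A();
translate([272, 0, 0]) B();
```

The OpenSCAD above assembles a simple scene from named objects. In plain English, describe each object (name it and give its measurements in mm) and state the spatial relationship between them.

A is a four-legged stool. The seat is 272×333 mm, 29 mm thick, top at z = 426 mm. It stands on four round legs, each 46 mm in diameter, from z = 0 to the seat underside, each leg's axis is inset half a diameter from the nearest pair of seat edges (so the leg's bounding box is flush with the corner).

B is an I-beam lying along x, 3556 mm long. Overall section height 169 mm. Two flanges 236 mm wide (y) and 14 mm thick, one on the floor and one at the top; a web 14 mm thick runs between them, centred on the flange width.

The I-beam is against the stool's +x side, with their −y faces flush.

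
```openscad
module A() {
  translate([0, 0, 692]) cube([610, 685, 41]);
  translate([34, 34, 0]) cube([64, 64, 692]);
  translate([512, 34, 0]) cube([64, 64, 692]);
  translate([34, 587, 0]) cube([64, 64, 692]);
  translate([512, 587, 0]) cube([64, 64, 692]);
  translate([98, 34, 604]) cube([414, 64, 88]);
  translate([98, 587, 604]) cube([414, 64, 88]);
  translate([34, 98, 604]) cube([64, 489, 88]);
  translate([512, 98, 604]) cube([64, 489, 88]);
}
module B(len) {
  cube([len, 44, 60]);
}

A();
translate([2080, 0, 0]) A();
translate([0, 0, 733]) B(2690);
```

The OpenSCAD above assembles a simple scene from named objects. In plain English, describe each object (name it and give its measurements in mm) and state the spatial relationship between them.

A is a table with a 610×685 mm rectangular top, 41 mm thick, top surface at z = 733 mm, supported by four 64×64 mm square legs, each inset 34 mm from the nearest pair of top edges, running from the floor. Four apron rails, 64 mm thick and 88 mm tall, run between adjacent legs with their top edges flush with the underside of the top and their outer faces flush with the legs' outer faces.

B is a rectangular beam 2690 mm long (x), 44 mm deep (y), 60 mm thick (z).

The beam spans the tops of two tables placed 1470 mm apart, resting at z = 733 mm.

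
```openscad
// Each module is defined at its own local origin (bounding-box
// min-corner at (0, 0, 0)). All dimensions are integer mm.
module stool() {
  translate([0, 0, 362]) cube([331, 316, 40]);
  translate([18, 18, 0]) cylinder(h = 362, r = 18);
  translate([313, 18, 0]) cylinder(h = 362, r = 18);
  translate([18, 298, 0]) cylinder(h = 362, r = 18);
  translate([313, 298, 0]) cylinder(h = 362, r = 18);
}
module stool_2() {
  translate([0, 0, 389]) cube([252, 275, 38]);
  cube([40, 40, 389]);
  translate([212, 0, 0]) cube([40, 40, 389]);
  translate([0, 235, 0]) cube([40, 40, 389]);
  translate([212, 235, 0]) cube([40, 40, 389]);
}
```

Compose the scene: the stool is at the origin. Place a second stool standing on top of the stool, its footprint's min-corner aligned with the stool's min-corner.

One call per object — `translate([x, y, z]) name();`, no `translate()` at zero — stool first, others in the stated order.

stool();
translate([0, 0, 402]) stool_2();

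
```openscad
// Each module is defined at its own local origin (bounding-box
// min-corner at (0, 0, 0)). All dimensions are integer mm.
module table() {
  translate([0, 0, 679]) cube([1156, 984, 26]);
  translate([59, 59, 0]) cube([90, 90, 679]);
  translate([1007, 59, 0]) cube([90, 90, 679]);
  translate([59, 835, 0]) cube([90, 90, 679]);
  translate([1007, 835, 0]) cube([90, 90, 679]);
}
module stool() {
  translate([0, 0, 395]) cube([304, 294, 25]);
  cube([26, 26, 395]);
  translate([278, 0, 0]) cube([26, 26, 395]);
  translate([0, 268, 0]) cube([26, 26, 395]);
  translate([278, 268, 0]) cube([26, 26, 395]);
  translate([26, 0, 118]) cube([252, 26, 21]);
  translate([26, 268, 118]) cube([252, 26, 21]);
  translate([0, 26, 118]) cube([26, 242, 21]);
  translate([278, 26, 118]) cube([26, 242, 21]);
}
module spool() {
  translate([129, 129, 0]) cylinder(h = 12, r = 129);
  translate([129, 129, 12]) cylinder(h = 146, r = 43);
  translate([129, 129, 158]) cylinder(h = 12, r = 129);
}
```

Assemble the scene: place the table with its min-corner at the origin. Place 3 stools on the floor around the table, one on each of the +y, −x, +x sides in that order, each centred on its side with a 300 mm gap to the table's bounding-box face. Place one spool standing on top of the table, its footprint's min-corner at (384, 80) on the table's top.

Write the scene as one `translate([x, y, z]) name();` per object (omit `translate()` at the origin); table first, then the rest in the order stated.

table();
translate([426, 1284, 0]) stool();
translate([-604, 345, 0]) stool();
translate([1456, 345, 0]) stool();
translate([384, 80, 705]) spool();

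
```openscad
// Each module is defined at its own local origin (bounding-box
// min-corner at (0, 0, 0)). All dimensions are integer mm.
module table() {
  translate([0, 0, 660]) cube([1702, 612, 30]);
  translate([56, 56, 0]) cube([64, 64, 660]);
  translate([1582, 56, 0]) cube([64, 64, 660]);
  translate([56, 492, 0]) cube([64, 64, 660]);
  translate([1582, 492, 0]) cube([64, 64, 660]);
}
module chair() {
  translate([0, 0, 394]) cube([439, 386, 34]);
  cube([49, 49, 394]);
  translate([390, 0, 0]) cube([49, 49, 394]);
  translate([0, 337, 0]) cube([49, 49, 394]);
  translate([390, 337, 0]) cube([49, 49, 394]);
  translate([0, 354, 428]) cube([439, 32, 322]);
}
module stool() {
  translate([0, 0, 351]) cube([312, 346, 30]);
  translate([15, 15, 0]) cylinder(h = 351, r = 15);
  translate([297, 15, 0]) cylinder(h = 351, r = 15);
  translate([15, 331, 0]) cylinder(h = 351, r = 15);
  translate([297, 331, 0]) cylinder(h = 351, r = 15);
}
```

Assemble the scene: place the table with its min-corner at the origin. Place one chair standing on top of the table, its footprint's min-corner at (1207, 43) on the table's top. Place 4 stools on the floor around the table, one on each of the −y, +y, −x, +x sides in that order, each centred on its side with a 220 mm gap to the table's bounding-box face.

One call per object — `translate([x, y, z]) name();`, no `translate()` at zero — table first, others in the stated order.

table();
translate([1207, 43, 690]) chair();
translate([695, -566, 0]) stool();
translate([695, 832, 0]) stool();
translate([-532, 133, 0]) stool();
translate([1922, 133, 0]) stool();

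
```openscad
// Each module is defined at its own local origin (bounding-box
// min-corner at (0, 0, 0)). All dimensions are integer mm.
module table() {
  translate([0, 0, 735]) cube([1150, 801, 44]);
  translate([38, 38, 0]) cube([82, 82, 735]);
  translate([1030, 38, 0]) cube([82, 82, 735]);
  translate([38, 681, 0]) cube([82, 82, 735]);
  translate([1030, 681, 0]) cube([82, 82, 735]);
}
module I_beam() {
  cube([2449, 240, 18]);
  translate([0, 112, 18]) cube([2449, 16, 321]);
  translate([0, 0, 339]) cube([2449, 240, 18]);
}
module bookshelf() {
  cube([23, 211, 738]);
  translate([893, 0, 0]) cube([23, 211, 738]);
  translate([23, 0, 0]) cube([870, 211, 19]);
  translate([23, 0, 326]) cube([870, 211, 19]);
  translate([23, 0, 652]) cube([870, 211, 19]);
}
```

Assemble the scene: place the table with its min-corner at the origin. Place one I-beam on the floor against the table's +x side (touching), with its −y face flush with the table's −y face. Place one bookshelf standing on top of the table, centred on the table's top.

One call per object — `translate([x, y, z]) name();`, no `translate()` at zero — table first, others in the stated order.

table();
translate([1150, 0, 0]) I_beam();
translate([117, 295, 779]) bookshelf();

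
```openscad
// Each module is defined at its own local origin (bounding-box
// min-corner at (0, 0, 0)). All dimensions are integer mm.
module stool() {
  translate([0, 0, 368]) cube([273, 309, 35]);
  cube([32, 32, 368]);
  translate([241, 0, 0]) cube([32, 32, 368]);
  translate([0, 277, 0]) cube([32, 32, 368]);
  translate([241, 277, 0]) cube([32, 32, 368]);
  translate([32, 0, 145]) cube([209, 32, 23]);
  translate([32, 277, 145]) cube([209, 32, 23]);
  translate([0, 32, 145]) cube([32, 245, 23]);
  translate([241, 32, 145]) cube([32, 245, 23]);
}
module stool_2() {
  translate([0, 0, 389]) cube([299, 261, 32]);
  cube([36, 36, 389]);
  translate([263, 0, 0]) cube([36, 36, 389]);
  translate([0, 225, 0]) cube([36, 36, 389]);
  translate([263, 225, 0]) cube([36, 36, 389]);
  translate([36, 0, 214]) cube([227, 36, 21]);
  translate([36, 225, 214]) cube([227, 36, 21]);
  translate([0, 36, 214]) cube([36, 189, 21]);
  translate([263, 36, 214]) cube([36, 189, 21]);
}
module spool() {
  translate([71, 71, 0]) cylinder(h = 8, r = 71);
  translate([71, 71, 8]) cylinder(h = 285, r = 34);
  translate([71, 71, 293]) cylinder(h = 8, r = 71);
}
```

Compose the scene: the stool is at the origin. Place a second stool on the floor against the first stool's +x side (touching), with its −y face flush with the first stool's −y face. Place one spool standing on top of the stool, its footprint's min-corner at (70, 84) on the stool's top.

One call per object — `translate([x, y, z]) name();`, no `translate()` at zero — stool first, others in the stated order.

stool();
translate([273, 0, 0]) stool_2();
translate([70, 84, 403]) spool();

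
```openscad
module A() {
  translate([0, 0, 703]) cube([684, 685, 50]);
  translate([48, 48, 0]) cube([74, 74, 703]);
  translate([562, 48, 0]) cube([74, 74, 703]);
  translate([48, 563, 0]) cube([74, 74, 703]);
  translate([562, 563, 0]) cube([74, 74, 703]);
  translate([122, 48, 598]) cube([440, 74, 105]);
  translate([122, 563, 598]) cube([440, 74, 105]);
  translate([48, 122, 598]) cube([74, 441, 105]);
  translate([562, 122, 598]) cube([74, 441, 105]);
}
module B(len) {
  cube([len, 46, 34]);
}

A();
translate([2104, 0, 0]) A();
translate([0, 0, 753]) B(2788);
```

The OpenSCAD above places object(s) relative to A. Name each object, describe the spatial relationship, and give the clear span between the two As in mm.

A is a table. B is a beam. A beam spans the tops of two tables. The clear span between the two tables is 1420 mm.

Second table starts at x = 2104; first ends at x = 684; clear span = 2104 − 684 = 1420 mm.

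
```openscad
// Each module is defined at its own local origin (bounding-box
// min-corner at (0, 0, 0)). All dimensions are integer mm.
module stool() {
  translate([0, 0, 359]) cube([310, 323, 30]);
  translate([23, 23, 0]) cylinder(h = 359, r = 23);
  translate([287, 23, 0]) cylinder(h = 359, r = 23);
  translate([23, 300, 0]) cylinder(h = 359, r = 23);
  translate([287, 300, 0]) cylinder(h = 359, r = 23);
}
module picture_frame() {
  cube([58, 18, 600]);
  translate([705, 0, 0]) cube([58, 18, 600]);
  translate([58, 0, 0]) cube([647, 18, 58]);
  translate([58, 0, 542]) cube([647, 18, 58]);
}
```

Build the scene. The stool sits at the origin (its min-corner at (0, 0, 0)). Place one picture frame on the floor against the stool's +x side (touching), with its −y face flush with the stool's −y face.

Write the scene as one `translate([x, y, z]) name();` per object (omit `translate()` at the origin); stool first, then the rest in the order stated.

stool();
translate([310, 0, 0]) picture_frame();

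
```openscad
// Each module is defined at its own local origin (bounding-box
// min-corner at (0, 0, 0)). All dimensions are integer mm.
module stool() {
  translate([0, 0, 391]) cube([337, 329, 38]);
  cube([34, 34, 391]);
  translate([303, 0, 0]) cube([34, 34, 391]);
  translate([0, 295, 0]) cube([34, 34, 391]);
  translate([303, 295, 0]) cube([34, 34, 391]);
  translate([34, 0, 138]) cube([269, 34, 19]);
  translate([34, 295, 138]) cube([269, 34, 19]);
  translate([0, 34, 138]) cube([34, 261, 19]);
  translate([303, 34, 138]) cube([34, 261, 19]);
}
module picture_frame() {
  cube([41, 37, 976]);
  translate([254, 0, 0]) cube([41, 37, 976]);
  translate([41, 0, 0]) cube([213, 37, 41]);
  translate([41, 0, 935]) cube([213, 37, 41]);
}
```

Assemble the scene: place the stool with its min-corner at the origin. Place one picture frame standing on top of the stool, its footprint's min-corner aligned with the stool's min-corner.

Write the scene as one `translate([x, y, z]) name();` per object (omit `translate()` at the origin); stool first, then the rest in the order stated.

stool();
translate([0, 0, 429]) picture_frame();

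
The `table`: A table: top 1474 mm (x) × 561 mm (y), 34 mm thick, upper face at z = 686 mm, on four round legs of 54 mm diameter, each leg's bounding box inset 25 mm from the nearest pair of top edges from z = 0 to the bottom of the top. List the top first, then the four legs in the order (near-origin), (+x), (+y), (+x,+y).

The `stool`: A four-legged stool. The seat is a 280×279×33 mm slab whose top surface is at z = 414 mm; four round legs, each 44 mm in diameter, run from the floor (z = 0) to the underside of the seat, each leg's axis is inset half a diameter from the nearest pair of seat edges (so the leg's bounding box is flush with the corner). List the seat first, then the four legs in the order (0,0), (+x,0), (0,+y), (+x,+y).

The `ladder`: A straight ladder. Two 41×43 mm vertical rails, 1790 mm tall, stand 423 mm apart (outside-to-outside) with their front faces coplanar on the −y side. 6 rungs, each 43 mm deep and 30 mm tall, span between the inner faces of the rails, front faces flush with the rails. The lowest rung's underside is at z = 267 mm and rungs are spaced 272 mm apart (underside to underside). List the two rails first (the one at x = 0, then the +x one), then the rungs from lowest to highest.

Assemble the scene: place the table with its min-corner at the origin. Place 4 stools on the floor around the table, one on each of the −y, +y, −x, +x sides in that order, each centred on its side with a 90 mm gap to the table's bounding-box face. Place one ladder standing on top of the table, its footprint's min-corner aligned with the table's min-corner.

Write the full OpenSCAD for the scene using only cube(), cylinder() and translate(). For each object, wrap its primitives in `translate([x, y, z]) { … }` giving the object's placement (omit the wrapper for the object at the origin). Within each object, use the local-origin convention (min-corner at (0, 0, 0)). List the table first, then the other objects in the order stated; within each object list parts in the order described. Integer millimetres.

translate([0, 0, 652]) cube([1474, 561, 34]);
translate([52, 52, 0]) cylinder(h = 652, r = 27);
translate([1422, 52, 0]) cylinder(h = 652, r = 27);
translate([52, 509, 0]) cylinder(h = 652, r = 27);
translate([1422, 509, 0]) cylinder(h = 652, r = 27);
translate([597, -369, 0]) {
  translate([0, 0, 381]) cube([280, 279, 33]);
  translate([22, 22, 0]) cylinder(h = 381, r = 22);
  translate([258, 22, 0]) cylinder(h = 381, r = 22);
  translate([22, 257, 0]) cylinder(h = 381, r = 22);
  translate([258, 257, 0]) cylinder(h = 381, r = 22);
}
translate([597, 651, 0]) {
  translate([0, 0, 381]) cube([280, 279, 33]);
  translate([22, 22, 0]) cylinder(h = 381, r = 22);
  translate([258, 22, 0]) cylinder(h = 381, r = 22);
  translate([22, 257, 0]) cylinder(h = 381, r = 22);
  translate([258, 257, 0]) cylinder(h = 381, r = 22);
}
translate([-370, 141, 0]) {
  translate([0, 0, 381]) cube([280, 279, 33]);
  translate([22, 22, 0]) cylinder(h = 381, r = 22);
  translate([258, 22, 0]) cylinder(h = 381, r = 22);
  translate([22, 257, 0]) cylinder(h = 381, r = 22);
  translate([258, 257, 0]) cylinder(h = 381, r = 22);
}
translate([1564, 141, 0]) {
  translate([0, 0, 381]) cube([280, 279, 33]);
  translate([22, 22, 0]) cylinder(h = 381, r = 22);
  translate([258, 22, 0]) cylinder(h = 381, r = 22);
  translate([22, 257, 0]) cylinder(h = 381, r = 22);
  translate([258, 257, 0]) cylinder(h = 381, r = 22);
}
translate([0, 0, 686]) {
  cube([41, 43, 1790]);
  translate([382, 0, 0]) cube([41, 43, 1790]);
  translate([41, 0, 267]) cube([341, 43, 30]);
  translate([41, 0, 539]) cube([341, 43, 30]);
  translate([41, 0, 811]) cube([341, 43, 30]);
  translate([41, 0, 1083]) cube([341, 43, 30]);
  translate([41, 0, 1355]) cube([341, 43, 30]);
  translate([41, 0, 1627]) cube([341, 43, 30]);
}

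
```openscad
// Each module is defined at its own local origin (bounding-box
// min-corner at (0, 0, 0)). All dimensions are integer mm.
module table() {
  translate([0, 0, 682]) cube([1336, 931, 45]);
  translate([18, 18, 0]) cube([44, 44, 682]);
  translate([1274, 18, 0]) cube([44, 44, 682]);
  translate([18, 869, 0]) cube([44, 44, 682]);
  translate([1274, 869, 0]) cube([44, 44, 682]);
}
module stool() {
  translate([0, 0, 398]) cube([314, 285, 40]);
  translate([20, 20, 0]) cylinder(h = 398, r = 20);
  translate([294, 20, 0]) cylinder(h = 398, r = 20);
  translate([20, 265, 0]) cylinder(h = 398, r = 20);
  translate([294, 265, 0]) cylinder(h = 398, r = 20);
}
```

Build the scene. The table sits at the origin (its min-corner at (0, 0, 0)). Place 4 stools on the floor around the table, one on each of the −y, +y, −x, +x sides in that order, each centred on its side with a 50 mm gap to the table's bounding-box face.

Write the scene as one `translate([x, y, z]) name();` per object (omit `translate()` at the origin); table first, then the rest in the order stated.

table();
translate([511, -335, 0]) stool();
translate([511, 981, 0]) stool();
translate([-364, 323, 0]) stool();
translate([1386, 323, 0]) stool();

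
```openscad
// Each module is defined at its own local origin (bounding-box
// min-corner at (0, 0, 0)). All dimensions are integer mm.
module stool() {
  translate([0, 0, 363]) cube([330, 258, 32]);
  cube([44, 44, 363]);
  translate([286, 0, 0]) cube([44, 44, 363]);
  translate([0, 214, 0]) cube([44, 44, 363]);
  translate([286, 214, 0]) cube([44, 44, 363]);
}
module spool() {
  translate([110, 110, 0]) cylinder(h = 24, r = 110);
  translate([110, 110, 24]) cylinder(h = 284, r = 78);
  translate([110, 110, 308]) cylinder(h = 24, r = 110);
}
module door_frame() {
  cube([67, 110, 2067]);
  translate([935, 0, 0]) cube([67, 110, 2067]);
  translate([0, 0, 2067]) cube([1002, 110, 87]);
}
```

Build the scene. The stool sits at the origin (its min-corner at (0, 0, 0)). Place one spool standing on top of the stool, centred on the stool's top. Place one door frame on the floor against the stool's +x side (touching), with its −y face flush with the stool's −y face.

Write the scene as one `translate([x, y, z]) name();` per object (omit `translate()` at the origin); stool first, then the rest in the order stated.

stool();
translate([55, 19, 395]) spool();
translate([330, 0, 0]) door_frame();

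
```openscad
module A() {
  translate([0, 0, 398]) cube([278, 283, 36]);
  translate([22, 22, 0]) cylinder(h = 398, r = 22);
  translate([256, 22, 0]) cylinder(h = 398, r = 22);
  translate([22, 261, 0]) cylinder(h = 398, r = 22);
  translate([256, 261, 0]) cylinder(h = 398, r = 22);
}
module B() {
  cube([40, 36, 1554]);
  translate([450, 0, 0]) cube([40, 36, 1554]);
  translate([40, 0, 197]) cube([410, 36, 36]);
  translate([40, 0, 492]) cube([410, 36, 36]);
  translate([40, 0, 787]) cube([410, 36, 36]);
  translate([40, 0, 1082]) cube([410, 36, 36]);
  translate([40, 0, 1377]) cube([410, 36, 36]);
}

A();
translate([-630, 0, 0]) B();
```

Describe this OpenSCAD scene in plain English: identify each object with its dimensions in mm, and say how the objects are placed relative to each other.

A is a four-legged stool. The seat is 278×283 mm, 36 mm thick, top at z = 434 mm. It stands on four round legs, each 44 mm in diameter, from z = 0 to the seat underside, each leg's axis is inset half a diameter from the nearest pair of seat edges (so the leg's bounding box is flush with the corner).

B is a straight ladder. Two 40×36 mm vertical rails, 1554 mm tall, stand 490 mm apart (outside-to-outside) with their front faces coplanar on the −y side. 5 rungs, each 36 mm deep and 36 mm tall, span between the inner faces of the rails, front faces flush with the rails. The lowest rung's underside is at z = 197 mm and rungs are spaced 295 mm apart (underside to underside).

The ladder is on the floor beside the stool on its −x side.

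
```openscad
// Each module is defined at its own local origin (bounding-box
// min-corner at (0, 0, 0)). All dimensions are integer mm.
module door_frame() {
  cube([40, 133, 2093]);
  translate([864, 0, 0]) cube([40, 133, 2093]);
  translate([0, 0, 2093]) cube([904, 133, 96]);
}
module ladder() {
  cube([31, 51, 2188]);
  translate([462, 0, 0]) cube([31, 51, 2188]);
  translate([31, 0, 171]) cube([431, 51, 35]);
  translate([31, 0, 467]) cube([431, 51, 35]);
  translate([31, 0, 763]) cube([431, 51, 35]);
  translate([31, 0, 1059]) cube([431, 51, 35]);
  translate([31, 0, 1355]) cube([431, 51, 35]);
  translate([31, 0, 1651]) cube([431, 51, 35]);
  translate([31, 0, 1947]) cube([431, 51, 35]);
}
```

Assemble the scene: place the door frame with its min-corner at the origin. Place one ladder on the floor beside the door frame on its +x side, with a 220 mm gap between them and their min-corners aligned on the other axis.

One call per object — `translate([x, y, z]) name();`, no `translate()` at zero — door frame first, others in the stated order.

door_frame();
translate([1124, 0, 0]) ladder();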